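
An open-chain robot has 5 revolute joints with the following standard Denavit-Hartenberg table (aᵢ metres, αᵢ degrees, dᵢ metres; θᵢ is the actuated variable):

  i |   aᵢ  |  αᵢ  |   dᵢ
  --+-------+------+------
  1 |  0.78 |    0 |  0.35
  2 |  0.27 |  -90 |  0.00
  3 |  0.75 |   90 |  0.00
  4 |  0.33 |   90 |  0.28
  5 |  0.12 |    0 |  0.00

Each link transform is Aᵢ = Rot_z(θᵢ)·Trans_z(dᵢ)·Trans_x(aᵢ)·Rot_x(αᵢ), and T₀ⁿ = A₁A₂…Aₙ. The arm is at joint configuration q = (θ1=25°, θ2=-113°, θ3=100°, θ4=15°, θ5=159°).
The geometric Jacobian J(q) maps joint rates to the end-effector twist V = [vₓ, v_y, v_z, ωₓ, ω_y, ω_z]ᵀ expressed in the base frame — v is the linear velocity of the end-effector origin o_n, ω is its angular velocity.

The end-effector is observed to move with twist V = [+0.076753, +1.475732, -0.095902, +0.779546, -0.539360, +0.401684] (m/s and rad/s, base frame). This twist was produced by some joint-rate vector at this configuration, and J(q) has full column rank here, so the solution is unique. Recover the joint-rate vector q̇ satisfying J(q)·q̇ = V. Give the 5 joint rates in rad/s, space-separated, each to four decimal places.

o_n = [0.7780, -0.0894, -0.6520]
J₁: ẑ×o_n = [0.0894, 0.7780, -0.0000], ω = ẑ
J2: z=[0.0000, 0.0000, 1.0000] o=[0.7069, 0.3296, 0.3500] → [0.4191, 0.0711, -0.0000, 0.0000, 0.0000, 1.0000]
J3: z=[0.9994, 0.0349, 0.0000] o=[0.7163, 0.0598, 0.3500] → [-0.0350, 1.0014, -0.1513, 0.9994, 0.0349, 0.0000]
J4: z=[0.0344, -0.9842, -0.1736] o=[0.7118, 0.1900, -0.3886] → [0.2108, -0.0024, 0.0556, 0.0344, -0.9842, -0.1736]
J5: z=[-0.9669, 0.0112, -0.2549] o=[0.8048, -0.0273, -0.7511] → [-0.0147, 0.1027, 0.0604, -0.9669, 0.0112, -0.2549]
q̇ = J⁺·V = [0.7250, -0.1830, 0.9090, 0.5820, 0.1540]

0.7250 -0.1830 0.9090 0.5820 0.1540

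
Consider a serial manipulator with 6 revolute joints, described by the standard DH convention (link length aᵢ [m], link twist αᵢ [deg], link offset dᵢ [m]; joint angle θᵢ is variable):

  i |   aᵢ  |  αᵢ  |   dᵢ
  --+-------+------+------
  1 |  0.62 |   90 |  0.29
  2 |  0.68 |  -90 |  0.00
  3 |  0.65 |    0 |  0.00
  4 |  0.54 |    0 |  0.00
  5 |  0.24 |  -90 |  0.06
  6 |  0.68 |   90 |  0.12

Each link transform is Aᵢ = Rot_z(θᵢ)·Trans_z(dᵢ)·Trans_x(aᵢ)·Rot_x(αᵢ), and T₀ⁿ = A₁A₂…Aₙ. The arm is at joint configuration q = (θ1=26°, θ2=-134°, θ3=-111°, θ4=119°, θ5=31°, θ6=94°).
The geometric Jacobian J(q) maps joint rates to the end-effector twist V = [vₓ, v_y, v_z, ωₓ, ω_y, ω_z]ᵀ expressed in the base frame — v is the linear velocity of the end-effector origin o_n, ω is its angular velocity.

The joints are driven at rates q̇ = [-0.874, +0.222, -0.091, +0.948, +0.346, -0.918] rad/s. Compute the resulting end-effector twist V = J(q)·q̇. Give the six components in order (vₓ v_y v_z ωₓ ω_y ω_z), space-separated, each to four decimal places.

-0.9129 1.1664 -0.3078 0.8271 -0.6373 -2.1252

o_n = [-0.3627, -0.5299, -0.0400]
J₁: ẑ×o_n = [0.5299, -0.3627, 0.0000], ω = ẑ
J2: z=[0.4384, -0.8988, 0.0000] o=[0.5573, 0.2718, 0.2900] → [0.2966, 0.1447, -1.1783, 0.4384, -0.8988, 0.0000]
J3: z=[0.6465, 0.3153, -0.6947] o=[0.1327, 0.0647, -0.1992] → [-0.3629, 0.2413, -0.2282, 0.6465, 0.3153, -0.6947]
J4: z=[0.6465, 0.3153, -0.6947] o=[0.5441, -0.4098, -0.0316] → [-0.0861, 0.6354, 0.2083, 0.6465, 0.3153, -0.6947]
J5: z=[0.6465, 0.3153, -0.6947] o=[0.1773, -0.5051, -0.4163] → [0.1014, 0.1319, 0.1543, 0.6465, 0.3153, -0.6947]
J6: z=[0.0522, 0.8901, 0.4527] o=[0.0335, -0.4072, -0.5921] → [0.5469, -0.2082, 0.3463, 0.0522, 0.8901, 0.4527]
V = J·q̇ = [-0.9129, 1.1664, -0.3078, 0.8271, -0.6373, -2.1252]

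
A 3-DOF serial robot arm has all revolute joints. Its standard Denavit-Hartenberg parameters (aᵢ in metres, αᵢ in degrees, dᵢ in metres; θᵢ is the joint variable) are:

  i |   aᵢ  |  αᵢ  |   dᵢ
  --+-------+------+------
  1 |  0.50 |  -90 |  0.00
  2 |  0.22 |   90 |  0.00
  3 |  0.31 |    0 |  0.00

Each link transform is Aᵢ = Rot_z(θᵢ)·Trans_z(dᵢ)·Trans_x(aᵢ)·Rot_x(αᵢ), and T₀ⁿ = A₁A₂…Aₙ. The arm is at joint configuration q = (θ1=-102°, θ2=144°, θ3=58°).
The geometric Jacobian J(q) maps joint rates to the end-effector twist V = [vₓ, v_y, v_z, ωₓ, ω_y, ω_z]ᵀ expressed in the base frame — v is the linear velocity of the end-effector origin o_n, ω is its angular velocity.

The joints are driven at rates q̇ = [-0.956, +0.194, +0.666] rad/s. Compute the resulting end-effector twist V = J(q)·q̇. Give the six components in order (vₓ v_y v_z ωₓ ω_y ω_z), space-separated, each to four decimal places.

-0.1424 -0.3267 0.1632 0.1084 -0.4232 -1.4948

o_n = [0.2178, -0.2396, -0.2259]
J₁: ẑ×o_n = [0.2396, 0.2178, -0.0000], ω = ẑ
J2: z=[0.9781, -0.2079, 0.0000] o=[-0.1040, -0.4891, 0.0000] → [0.0470, 0.2209, 0.3109, 0.9781, -0.2079, 0.0000]
J3: z=[-0.1222, -0.5749, -0.8090] o=[-0.0670, -0.3150, -0.1293] → [0.1165, -0.2422, 0.1545, -0.1222, -0.5749, -0.8090]
V = J·q̇ = [-0.1424, -0.3267, 0.1632, 0.1084, -0.4232, -1.4948]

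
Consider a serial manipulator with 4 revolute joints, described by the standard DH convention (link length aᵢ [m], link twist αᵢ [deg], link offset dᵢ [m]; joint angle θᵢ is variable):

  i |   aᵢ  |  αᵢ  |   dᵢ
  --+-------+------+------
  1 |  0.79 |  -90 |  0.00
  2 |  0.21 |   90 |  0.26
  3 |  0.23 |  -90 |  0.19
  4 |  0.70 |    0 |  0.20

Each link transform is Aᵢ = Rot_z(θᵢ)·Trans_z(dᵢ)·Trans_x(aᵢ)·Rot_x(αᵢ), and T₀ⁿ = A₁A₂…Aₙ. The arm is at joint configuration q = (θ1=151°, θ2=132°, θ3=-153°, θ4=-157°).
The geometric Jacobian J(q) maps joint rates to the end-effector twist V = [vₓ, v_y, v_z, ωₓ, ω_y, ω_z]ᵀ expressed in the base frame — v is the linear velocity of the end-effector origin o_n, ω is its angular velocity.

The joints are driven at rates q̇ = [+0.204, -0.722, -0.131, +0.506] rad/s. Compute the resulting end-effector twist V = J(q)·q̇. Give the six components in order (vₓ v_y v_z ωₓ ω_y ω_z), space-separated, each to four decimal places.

-0.7536 0.3984 -0.2025 0.7882 0.9041 0.1209

o_n = [-0.7310, 0.0966, -0.8080]
J₁: ẑ×o_n = [-0.0966, -0.7310, 0.0000], ω = ẑ
J2: z=[-0.4848, -0.8746, 0.0000] o=[-0.6909, 0.3830, 0.0000] → [0.7067, -0.3918, 0.1039, -0.4848, -0.8746, 0.0000]
J3: z=[-0.6500, 0.3603, -0.6691] o=[-0.6941, 0.0875, -0.1561] → [-0.2288, -0.3991, 0.0074, -0.6500, 0.3603, -0.6691]
J4: z=[0.6977, 0.6320, -0.3374] o=[-0.8869, 0.3137, -0.1309] → [-0.5012, 0.4198, -0.2501, 0.6977, 0.6320, -0.3374]
V = J·q̇ = [-0.7536, 0.3984, -0.2025, 0.7882, 0.9041, 0.1209]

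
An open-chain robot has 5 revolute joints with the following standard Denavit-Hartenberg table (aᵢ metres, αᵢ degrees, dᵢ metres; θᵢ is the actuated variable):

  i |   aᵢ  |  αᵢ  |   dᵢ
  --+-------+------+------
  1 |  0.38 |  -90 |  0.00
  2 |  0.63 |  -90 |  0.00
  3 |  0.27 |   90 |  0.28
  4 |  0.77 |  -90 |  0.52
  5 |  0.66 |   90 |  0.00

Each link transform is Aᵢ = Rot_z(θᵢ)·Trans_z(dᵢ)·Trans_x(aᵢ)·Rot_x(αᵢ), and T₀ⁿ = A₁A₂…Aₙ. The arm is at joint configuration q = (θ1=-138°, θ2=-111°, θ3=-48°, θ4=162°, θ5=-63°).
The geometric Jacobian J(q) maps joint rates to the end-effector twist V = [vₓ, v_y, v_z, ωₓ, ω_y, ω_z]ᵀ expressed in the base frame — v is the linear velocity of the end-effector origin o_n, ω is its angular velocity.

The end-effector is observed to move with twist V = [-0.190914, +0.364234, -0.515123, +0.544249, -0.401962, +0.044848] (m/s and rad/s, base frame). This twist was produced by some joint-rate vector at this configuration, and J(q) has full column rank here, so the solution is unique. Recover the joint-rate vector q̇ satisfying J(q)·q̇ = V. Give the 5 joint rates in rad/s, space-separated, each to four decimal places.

-0.1880 0.7830 -0.3160 -0.2780 -0.2870

o_n = [-0.7661, -0.9403, -0.4286]
J₁: ẑ×o_n = [0.9403, -0.7661, 0.0000], ω = ẑ
J2: z=[0.6691, -0.7431, 0.0000] o=[-0.2824, -0.2543, 0.0000] → [0.3185, 0.2868, -0.8185, 0.6691, -0.7431, 0.0000]
J3: z=[-0.6938, -0.6247, 0.3584] o=[-0.1146, -0.1032, 0.5882] → [0.9351, -0.9389, 0.1737, -0.6938, -0.6247, 0.3584]
J4: z=[0.2498, -0.6755, -0.6938] o=[-0.1265, -0.3839, 0.8572] → [0.4825, 0.7650, -0.5710, 0.2498, -0.6755, -0.6938]
J5: z=[0.4511, 0.7152, -0.5339] o=[-0.6563, -0.5969, 0.1242] → [-0.5787, 0.3080, -0.0764, 0.4511, 0.7152, -0.5339]
q̇ = J⁺·V = [-0.1880, 0.7830, -0.3160, -0.2780, -0.2870]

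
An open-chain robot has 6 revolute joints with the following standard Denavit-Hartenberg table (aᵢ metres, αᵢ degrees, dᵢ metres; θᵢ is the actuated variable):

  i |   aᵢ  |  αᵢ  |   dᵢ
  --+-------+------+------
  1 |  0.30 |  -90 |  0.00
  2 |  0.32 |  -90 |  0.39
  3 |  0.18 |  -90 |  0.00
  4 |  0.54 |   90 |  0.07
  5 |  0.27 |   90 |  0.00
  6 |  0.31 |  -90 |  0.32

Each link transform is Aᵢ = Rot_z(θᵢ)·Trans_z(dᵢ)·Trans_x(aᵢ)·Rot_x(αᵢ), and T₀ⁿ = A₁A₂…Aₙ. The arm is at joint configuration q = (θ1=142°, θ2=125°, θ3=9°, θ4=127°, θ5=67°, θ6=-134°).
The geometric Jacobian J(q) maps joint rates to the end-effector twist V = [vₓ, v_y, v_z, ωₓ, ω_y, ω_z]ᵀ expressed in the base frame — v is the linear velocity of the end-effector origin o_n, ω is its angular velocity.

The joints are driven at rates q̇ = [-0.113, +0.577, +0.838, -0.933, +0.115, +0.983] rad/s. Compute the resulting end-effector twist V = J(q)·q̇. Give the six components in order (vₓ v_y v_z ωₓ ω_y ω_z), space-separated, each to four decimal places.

o_n = [-0.9676, 0.1532, -0.1626]
J₁: ẑ×o_n = [-0.1532, -0.9676, 0.0000], ω = ẑ
J2: z=[-0.6157, -0.7880, 0.0000] o=[-0.2364, 0.1847, 0.0000] → [0.1282, -0.1001, -0.5568, -0.6157, -0.7880, 0.0000]
J3: z=[0.6455, -0.5043, 0.5736] o=[-0.3319, -0.2356, -0.2621] → [-0.2732, -0.4288, -0.0696, 0.6455, -0.5043, 0.5736]
J4: z=[0.5374, 0.8336, 0.1281] o=[-0.2342, -0.2762, -0.4078] → [0.1493, -0.2257, 0.8421, 0.5374, 0.8336, 0.1281]
J5: z=[0.0450, 0.1234, -0.9913] o=[-0.6513, 0.0729, -0.3832] → [0.1068, 0.3036, 0.0426, 0.0450, 0.1234, -0.9913]
J6: z=[-0.9852, 0.1700, -0.0235] o=[-0.6066, 0.3369, -0.3483] → [0.0272, 0.1914, 0.2423, -0.9852, 0.1700, -0.0235]
V = J·q̇ = [-0.2379, 0.1259, -0.9221, -1.2789, -1.4737, 0.1110]

-0.2379 0.1259 -0.9221 -1.2789 -1.4737 0.1110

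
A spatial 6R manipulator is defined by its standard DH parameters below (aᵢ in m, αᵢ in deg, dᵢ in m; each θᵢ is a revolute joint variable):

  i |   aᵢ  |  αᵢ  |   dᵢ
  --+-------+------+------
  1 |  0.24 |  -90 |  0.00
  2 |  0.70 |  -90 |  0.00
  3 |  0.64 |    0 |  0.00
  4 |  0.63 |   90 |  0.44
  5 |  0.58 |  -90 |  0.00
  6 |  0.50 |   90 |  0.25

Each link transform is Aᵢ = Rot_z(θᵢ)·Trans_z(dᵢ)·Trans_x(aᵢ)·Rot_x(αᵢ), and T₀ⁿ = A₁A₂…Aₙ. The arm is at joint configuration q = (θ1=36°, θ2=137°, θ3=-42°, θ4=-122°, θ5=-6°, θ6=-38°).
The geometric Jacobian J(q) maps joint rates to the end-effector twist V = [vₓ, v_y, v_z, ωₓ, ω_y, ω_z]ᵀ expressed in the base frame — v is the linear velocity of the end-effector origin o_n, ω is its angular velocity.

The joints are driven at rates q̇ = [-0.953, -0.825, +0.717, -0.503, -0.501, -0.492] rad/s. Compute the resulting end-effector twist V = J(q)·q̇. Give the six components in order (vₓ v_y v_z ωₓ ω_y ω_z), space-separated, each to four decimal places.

0.2181 -0.3012 -0.6445 0.2511 -0.2595 -1.2822

o_n = [-0.1919, 0.5777, 0.7505]
J₁: ẑ×o_n = [-0.5777, -0.1919, 0.0000], ω = ẑ
J2: z=[-0.5878, 0.8090, 0.0000] o=[0.1942, 0.1411, 0.0000] → [0.6071, 0.4411, 0.0557, -0.5878, 0.8090, 0.0000]
J3: z=[-0.5517, -0.4009, 0.7314] o=[-0.2200, -0.1598, -0.4774] → [-1.0316, 0.6980, -0.3957, -0.5517, -0.4009, 0.7314]
J4: z=[-0.5517, -0.4009, 0.7314] o=[-0.7531, -0.0178, -0.8018] → [-1.0578, 1.2669, -0.1036, -0.5517, -0.4009, 0.7314]
J5: z=[0.7281, -0.6592, 0.1880] o=[-0.7397, 0.2066, -0.0670] → [-0.6086, -0.4922, 0.6313, 0.7281, -0.6592, 0.1880]
J6: z=[-0.5062, -0.3322, 0.7959] o=[-0.4716, 0.5979, 0.2669] → [-0.1446, 0.4674, 0.1031, -0.5062, -0.3322, 0.7959]
V = J·q̇ = [0.2181, -0.3012, -0.6445, 0.2511, -0.2595, -1.2822]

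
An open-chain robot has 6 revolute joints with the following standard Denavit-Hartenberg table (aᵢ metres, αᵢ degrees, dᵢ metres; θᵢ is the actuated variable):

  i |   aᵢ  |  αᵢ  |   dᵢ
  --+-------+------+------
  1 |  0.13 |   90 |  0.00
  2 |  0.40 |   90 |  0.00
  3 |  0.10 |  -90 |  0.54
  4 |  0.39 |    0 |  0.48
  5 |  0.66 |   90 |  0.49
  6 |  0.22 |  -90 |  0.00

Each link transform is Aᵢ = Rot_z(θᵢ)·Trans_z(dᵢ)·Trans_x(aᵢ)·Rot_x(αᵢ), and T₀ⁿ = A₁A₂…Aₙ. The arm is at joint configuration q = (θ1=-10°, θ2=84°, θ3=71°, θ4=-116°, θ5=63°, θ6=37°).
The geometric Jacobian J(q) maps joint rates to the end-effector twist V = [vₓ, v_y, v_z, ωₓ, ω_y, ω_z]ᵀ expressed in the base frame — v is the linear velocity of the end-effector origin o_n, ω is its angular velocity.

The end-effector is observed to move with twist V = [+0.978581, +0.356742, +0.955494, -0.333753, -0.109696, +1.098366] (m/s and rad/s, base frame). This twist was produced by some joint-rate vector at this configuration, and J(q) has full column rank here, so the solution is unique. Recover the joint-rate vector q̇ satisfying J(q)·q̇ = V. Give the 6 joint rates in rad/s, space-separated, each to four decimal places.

0.0460 0.6360 -0.5040 -0.5930 -0.5190 0.1430

o_n = [1.4690, -1.0382, -0.6618]
J₁: ẑ×o_n = [1.0382, 1.4690, -0.0000], ω = ẑ
J2: z=[-0.1736, -0.9848, 0.0000] o=[0.1280, -0.0226, 0.0000] → [0.6518, -0.1149, 1.4970, -0.1736, -0.9848, 0.0000]
J3: z=[0.9794, -0.1727, -0.1045] o=[0.1692, -0.0298, 0.3978] → [0.0776, 0.9019, -0.7631, 0.9794, -0.1727, -0.1045]
J4: z=[-0.1539, -0.3035, -0.9403] o=[0.6850, -0.2168, 0.3737] → [-0.4582, -0.8966, 0.3643, -0.1539, -0.3035, -0.9403]
J5: z=[-0.1539, -0.3035, -0.9403] o=[0.9768, -0.2628, -0.1696] → [-0.5798, -0.5386, 0.2687, -0.1539, -0.3035, -0.9403]
J6: z=[0.6938, 0.6444, -0.3215] o=[1.3658, -0.8747, -0.5569] → [-0.1202, 0.0396, -0.1800, 0.6938, 0.6444, -0.3215]
q̇ = J⁺·V = [0.0460, 0.6360, -0.5040, -0.5930, -0.5190, 0.1430]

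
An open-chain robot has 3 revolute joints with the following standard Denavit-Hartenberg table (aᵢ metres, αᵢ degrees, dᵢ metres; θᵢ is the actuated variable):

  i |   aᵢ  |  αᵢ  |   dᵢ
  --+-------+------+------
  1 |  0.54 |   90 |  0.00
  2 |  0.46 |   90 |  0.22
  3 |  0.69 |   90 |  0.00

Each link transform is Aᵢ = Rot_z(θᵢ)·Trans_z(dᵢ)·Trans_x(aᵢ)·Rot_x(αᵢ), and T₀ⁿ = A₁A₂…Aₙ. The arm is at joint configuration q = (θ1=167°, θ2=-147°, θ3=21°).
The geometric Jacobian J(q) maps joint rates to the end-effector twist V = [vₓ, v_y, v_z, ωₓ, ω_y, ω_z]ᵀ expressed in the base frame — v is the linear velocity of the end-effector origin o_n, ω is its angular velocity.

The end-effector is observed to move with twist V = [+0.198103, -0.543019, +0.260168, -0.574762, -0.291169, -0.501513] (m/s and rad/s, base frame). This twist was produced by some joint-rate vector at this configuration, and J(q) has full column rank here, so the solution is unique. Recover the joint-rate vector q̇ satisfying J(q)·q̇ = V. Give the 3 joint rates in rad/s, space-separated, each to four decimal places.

o_n = [0.4813, 0.3685, -0.6014]
J₁: ẑ×o_n = [-0.3685, 0.4813, 0.0000], ω = ẑ
J2: z=[0.2250, 0.9744, 0.0000] o=[-0.5262, 0.1215, 0.0000] → [-0.5860, 0.1353, -0.9260, 0.2250, 0.9744, 0.0000]
J3: z=[0.5307, -0.1225, 0.8387] o=[-0.1008, 0.2491, -0.2505] → [-0.0572, 0.6743, 0.1347, 0.5307, -0.1225, 0.8387]
q̇ = J⁺·V = [0.2600, -0.4130, -0.9080]

0.2600 -0.4130 -0.9080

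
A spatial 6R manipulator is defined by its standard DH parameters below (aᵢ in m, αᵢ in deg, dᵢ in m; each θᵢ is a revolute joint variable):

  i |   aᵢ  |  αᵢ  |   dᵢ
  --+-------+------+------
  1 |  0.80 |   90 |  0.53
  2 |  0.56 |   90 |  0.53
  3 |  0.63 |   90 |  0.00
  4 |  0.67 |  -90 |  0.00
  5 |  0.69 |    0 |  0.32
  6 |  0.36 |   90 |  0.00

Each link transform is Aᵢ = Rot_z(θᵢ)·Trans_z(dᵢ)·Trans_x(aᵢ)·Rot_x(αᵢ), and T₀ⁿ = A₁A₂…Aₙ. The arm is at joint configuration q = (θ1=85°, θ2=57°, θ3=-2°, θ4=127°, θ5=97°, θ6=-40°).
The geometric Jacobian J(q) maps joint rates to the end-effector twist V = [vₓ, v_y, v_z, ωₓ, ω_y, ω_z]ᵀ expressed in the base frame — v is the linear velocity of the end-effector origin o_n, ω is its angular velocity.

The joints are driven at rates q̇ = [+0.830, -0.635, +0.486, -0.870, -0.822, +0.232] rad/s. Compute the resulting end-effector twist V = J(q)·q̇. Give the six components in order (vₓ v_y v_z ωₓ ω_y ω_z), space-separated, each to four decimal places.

-1.0759 2.2046 -1.5323 0.3025 0.9557 0.7923

o_n = [1.6387, 1.2958, 0.7127]
J₁: ẑ×o_n = [-1.2958, 1.6387, 0.0000], ω = ẑ
J2: z=[0.9962, -0.0872, 0.0000] o=[0.0697, 0.7970, 0.5300] → [-0.0159, -0.1820, 0.6337, 0.9962, -0.0872, 0.0000]
J3: z=[0.0731, 0.8355, -0.5446] o=[0.6243, 1.0546, 0.9997] → [-0.1084, -0.5315, -0.8299, 0.0731, 0.8355, -0.5446]
J4: z=[-0.9972, 0.0682, -0.0293] o=[0.6323, 1.3981, 1.5277] → [-0.0586, -0.8422, 0.0335, -0.9972, 0.0682, -0.0293]
J5: z=[-0.0541, -0.9383, -0.3416] o=[0.6663, 1.6253, 0.8983] → [0.0616, -0.3422, 0.9302, -0.0541, -0.9383, -0.3416]
J6: z=[-0.0541, -0.9383, -0.3416] o=[1.3277, 1.2499, 0.8880] → [0.1802, -0.1157, 0.2894, -0.0541, -0.9383, -0.3416]
V = J·q̇ = [-1.0759, 2.2046, -1.5323, 0.3025, 0.9557, 0.7923]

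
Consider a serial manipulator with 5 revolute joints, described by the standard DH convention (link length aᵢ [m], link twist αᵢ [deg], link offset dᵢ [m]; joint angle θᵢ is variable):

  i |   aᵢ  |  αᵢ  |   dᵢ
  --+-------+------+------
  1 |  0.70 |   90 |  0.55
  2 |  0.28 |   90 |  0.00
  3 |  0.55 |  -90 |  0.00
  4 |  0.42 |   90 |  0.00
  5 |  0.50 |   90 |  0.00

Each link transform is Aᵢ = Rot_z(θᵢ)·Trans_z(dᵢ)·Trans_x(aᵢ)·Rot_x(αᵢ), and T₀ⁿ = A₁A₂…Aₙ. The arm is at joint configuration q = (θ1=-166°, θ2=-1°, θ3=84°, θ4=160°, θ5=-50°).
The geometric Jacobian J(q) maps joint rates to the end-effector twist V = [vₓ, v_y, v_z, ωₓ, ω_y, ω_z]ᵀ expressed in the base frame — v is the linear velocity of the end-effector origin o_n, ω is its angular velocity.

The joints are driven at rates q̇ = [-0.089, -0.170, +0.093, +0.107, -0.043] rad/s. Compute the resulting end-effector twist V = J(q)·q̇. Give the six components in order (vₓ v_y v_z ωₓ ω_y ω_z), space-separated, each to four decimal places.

o_n = [-1.2648, -0.5070, 0.7923]
J₁: ẑ×o_n = [0.5070, -1.2648, 0.0000], ω = ẑ
J2: z=[-0.2419, 0.9703, 0.0000] o=[-0.6792, -0.1693, 0.5500] → [0.2351, 0.0586, 0.6499, -0.2419, 0.9703, 0.0000]
J3: z=[0.0169, 0.0042, -0.9998] o=[-0.9508, -0.2371, 0.5451] → [-0.2688, 0.3098, -0.0032, 0.0169, 0.0042, -0.9998]
J4: z=[0.9395, 0.3420, 0.0174] o=[-1.1390, 0.2798, 0.5441] → [0.0985, -0.2353, -0.6961, 0.9395, 0.3420, 0.0174]
J5: z=[-0.1329, 0.3174, 0.9389] o=[-1.0064, -0.0917, 0.6885] → [0.4228, -0.2289, 0.1372, -0.1329, 0.3174, 0.9389]
V = J·q̇ = [-0.1177, 0.1161, -0.1912, 0.1489, -0.1416, -0.2205]

-0.1177 0.1161 -0.1912 0.1489 -0.1416 -0.2205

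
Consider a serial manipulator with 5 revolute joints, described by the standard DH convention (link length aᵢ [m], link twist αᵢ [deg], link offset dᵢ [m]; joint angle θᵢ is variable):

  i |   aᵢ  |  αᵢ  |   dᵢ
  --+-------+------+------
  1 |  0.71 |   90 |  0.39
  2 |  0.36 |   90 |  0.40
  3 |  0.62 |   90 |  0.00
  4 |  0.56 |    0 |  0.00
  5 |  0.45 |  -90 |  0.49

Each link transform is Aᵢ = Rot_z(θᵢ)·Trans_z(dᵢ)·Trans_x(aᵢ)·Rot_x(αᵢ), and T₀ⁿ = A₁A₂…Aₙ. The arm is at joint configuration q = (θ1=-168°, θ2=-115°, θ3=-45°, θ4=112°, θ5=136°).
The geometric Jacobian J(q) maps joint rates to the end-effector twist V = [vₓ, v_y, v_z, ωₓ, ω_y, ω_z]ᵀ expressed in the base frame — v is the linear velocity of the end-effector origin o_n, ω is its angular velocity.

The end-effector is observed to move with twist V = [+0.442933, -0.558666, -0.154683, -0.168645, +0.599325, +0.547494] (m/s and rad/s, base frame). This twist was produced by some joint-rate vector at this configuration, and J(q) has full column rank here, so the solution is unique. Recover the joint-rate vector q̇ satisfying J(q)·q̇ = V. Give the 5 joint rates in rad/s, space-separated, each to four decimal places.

0.7520 0.4530 -0.1230 -0.8840 0.6460

o_n = [-0.5034, -0.2270, 0.2660]
J₁: ẑ×o_n = [0.2270, -0.5034, 0.0000], ω = ẑ
J2: z=[-0.2079, 0.9781, 0.0000] o=[-0.6945, -0.1476, 0.3900] → [-0.1213, -0.0258, -0.1704, -0.2079, 0.9781, 0.0000]
J3: z=[0.8865, 0.1884, 0.4226] o=[-0.6288, 0.2753, 0.0637] → [0.2504, -0.1263, -0.4689, 0.8865, 0.1884, 0.4226]
J4: z=[-0.1453, -0.7538, 0.6409] o=[-0.3565, -0.1150, -0.3336] → [-0.3802, -0.0071, -0.0945, -0.1453, -0.7538, 0.6409]
J5: z=[-0.1453, -0.7538, 0.6409] o=[0.0117, 0.1149, 0.0203] → [0.0339, -0.2944, -0.3386, -0.1453, -0.7538, 0.6409]
q̇ = J⁺·V = [0.7520, 0.4530, -0.1230, -0.8840, 0.6460]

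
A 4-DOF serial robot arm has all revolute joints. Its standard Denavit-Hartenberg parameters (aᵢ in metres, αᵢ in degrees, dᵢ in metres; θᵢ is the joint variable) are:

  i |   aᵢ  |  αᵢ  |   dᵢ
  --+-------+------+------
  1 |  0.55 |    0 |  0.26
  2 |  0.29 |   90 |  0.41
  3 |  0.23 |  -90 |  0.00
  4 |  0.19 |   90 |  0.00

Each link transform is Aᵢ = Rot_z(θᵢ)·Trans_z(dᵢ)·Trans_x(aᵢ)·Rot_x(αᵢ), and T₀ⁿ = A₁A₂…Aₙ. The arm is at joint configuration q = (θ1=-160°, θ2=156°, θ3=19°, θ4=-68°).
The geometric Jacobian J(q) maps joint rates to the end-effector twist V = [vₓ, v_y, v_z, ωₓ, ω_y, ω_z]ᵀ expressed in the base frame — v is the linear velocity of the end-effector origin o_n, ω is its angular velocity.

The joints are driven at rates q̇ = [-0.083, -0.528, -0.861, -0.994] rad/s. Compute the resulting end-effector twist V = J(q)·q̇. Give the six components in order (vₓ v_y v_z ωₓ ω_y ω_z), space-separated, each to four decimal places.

o_n = [0.0442, -0.4039, 0.7681]
J₁: ẑ×o_n = [0.4039, 0.0442, -0.0000], ω = ẑ
J2: z=[0.0000, 0.0000, 1.0000] o=[-0.5168, -0.1881, 0.2600] → [0.2158, 0.5611, -0.0000, 0.0000, 0.0000, 1.0000]
J3: z=[-0.0698, -0.9976, 0.0000] o=[-0.2275, -0.2083, 0.6700] → [-0.0978, 0.0068, 0.2848, -0.0698, -0.9976, 0.0000]
J4: z=[-0.3248, 0.0227, 0.9455] o=[-0.0106, -0.2235, 0.7449] → [0.1711, 0.0594, 0.0574, -0.3248, 0.0227, 0.9455]
V = J·q̇ = [-0.2334, -0.3648, -0.3022, 0.3829, 0.8363, -1.5508]

-0.2334 -0.3648 -0.3022 0.3829 0.8363 -1.5508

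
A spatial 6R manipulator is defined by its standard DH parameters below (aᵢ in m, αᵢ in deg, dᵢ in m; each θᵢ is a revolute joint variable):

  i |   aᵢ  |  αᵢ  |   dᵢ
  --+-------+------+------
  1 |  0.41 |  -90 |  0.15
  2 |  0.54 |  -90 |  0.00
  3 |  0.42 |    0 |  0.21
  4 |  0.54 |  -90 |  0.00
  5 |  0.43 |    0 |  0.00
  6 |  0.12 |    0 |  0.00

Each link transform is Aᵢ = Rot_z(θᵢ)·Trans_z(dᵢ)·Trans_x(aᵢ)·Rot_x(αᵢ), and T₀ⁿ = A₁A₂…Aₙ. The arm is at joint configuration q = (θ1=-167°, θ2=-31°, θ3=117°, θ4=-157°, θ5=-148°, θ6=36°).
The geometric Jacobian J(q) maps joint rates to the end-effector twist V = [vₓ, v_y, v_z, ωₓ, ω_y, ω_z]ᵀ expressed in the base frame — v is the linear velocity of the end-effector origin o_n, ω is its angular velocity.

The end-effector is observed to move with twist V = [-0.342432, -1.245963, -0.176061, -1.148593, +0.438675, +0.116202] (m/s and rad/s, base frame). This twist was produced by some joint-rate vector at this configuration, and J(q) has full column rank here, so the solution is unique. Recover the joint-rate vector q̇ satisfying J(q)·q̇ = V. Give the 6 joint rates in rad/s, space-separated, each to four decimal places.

0.8960 -0.1220 0.5000 0.6940 0.9730 -0.2370

o_n = [-1.1156, 0.0405, -0.0893]
J₁: ẑ×o_n = [-0.0405, -1.1156, 0.0000], ω = ẑ
J2: z=[0.2250, -0.9744, 0.0000] o=[-0.3995, -0.0922, 0.1500] → [0.2332, 0.0538, -0.6679, 0.2250, -0.9744, 0.0000]
J3: z=[-0.5018, -0.1159, -0.8572] o=[-0.8505, -0.1964, 0.4281] → [0.2630, -0.0325, -0.1496, -0.5018, -0.1159, -0.8572]
J4: z=[-0.5018, -0.1159, -0.8572] o=[-0.8808, 0.1807, 0.1499] → [-0.0925, 0.0812, 0.0432, -0.5018, -0.1159, -0.8572]
J5: z=[-0.7092, 0.6225, 0.3311] o=[-1.1482, -0.2373, 0.3630] → [-0.3735, -0.3099, -0.2173, -0.7092, 0.6225, 0.3311]
J6: z=[-0.7092, 0.6225, 0.3311] o=[-1.0820, 0.0186, 0.0238] → [-0.0777, -0.0913, 0.0054, -0.7092, 0.6225, 0.3311]
q̇ = J⁺·V = [0.8960, -0.1220, 0.5000, 0.6940, 0.9730, -0.2370]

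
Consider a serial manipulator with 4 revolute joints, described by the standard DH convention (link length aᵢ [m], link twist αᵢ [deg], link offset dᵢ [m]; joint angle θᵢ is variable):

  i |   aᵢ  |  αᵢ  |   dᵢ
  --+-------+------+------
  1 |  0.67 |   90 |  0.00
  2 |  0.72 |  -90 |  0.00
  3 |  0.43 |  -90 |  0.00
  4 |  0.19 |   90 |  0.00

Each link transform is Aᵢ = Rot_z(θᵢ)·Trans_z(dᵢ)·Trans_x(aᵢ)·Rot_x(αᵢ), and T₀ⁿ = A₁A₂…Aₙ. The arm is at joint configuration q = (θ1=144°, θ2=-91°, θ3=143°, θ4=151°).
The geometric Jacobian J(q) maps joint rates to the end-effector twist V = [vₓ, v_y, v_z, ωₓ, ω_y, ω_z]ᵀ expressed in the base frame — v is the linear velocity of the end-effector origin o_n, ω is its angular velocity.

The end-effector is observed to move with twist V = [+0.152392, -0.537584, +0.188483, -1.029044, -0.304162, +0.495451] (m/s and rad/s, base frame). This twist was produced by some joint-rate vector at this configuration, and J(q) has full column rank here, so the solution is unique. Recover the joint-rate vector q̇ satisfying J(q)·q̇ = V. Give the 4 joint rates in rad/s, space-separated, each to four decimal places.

0.8030 -0.4580 0.6590 -0.4920

o_n = [-0.5537, 0.2060, -0.5076]
J₁: ẑ×o_n = [-0.2060, -0.5537, 0.0000], ω = ẑ
J2: z=[0.5878, 0.8090, 0.0000] o=[-0.5420, 0.3938, 0.0000] → [-0.4107, 0.2984, -0.1010, 0.5878, 0.8090, 0.0000]
J3: z=[-0.8089, 0.5877, -0.0175] o=[-0.5319, 0.3864, -0.7199] → [0.1216, 0.1721, 0.1587, -0.8089, 0.5877, -0.0175]
J4: z=[0.4609, 0.6523, 0.6017] o=[-0.6888, 0.1806, -0.3765] → [-0.1008, 0.1418, -0.0765, 0.4609, 0.6523, 0.6017]
q̇ = J⁺·V = [0.8030, -0.4580, 0.6590, -0.4920]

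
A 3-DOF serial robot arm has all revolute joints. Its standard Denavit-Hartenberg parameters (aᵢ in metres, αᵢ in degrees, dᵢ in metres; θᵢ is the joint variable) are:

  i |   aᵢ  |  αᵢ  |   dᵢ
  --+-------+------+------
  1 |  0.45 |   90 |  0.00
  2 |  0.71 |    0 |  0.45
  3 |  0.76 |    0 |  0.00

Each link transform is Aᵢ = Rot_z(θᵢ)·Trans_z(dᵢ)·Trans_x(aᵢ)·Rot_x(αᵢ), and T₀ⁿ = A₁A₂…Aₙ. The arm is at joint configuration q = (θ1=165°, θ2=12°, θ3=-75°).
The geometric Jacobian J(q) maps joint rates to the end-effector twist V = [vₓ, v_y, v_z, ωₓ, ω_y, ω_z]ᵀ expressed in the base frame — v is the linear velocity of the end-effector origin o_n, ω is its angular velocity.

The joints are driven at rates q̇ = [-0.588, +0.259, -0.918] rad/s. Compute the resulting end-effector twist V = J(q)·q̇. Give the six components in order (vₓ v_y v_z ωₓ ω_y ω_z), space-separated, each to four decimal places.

0.9502 0.6521 -0.0475 -0.1706 -0.6365 -0.5880

o_n = [-1.3223, 0.8202, -0.5295]
J₁: ẑ×o_n = [-0.8202, -1.3223, 0.0000], ω = ẑ
J2: z=[0.2588, 0.9659, 0.0000] o=[-0.4347, 0.1165, 0.0000] → [-0.5115, 0.1371, 1.0395, 0.2588, 0.9659, 0.0000]
J3: z=[0.2588, 0.9659, 0.0000] o=[-0.9890, 0.7309, 0.1476] → [-0.6541, 0.1753, 0.3450, 0.2588, 0.9659, 0.0000]
V = J·q̇ = [0.9502, 0.6521, -0.0475, -0.1706, -0.6365, -0.5880]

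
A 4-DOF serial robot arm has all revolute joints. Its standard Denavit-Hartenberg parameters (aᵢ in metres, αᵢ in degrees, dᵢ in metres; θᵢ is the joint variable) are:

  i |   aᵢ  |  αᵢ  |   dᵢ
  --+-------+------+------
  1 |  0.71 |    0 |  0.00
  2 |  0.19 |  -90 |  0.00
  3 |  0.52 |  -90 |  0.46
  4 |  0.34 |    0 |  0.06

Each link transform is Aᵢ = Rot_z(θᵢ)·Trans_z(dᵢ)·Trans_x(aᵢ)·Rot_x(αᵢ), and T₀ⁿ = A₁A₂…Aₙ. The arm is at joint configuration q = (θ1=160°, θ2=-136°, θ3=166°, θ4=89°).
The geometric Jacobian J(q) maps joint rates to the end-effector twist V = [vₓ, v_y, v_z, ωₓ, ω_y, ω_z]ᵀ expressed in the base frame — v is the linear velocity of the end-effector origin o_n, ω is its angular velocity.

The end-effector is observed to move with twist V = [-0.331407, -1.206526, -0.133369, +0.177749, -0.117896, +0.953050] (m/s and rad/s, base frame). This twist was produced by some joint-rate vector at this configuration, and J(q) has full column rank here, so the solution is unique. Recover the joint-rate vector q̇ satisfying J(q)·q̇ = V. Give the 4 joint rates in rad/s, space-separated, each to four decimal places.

o_n = [-1.0219, 0.2163, -0.0690]
J₁: ẑ×o_n = [-0.2163, -1.0219, 0.0000], ω = ẑ
J2: z=[0.0000, 0.0000, 1.0000] o=[-0.6672, 0.2428, 0.0000] → [0.0265, -0.3547, 0.0000, 0.0000, 0.0000, 1.0000]
J3: z=[-0.4067, 0.9135, 0.0000] o=[-0.4936, 0.3201, 0.0000] → [-0.0631, -0.0281, 0.5248, -0.4067, 0.9135, 0.0000]
J4: z=[-0.2210, -0.0984, 0.9703] o=[-1.1416, 0.5351, -0.1258] → [0.3037, 0.1287, 0.0822, -0.2210, -0.0984, 0.9703]
q̇ = J⁺·V = [0.9740, 0.4380, -0.1800, -0.4730]

0.9740 0.4380 -0.1800 -0.4730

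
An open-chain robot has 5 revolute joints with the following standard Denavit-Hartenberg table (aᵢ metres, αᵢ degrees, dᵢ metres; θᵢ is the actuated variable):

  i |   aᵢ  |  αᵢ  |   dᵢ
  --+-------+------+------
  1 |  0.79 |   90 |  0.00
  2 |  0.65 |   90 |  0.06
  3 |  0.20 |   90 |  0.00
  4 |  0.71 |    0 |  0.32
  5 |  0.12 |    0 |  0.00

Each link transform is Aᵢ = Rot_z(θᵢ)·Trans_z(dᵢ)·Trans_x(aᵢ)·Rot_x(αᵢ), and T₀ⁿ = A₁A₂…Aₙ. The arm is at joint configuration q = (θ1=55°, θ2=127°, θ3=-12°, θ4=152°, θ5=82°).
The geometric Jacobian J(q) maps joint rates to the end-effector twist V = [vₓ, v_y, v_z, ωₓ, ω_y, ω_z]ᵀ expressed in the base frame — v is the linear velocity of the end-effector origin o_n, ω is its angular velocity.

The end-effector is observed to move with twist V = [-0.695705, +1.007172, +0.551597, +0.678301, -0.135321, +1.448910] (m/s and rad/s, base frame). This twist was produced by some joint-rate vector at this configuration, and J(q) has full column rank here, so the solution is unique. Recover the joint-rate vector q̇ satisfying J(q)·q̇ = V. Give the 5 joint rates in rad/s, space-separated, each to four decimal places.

o_n = [0.4054, 0.8397, 0.2196]
J₁: ẑ×o_n = [-0.8397, 0.4054, 0.0000], ω = ẑ
J2: z=[0.8192, -0.5736, 0.0000] o=[0.4531, 0.6471, 0.0000] → [-0.1259, -0.1799, 0.1303, 0.8192, -0.5736, 0.0000]
J3: z=[0.4581, 0.6542, 0.6018] o=[0.2779, 0.2923, 0.5191] → [-0.5254, 0.2139, 0.1674, 0.4581, 0.6542, 0.6018]
J4: z=[-0.7295, 0.6635, -0.1660] o=[0.1763, 0.2197, 0.6753] → [-0.1995, -0.3705, -0.6043, -0.7295, 0.6635, -0.1660]
J5: z=[-0.7295, 0.6635, -0.1660] o=[0.4140, 0.8776, 0.3331] → [-0.0816, -0.0814, 0.0334, -0.7295, 0.6635, -0.1660]
q̇ = J⁺·V = [0.8610, -0.7880, 0.5760, -0.9510, -0.5020]

0.8610 -0.7880 0.5760 -0.9510 -0.5020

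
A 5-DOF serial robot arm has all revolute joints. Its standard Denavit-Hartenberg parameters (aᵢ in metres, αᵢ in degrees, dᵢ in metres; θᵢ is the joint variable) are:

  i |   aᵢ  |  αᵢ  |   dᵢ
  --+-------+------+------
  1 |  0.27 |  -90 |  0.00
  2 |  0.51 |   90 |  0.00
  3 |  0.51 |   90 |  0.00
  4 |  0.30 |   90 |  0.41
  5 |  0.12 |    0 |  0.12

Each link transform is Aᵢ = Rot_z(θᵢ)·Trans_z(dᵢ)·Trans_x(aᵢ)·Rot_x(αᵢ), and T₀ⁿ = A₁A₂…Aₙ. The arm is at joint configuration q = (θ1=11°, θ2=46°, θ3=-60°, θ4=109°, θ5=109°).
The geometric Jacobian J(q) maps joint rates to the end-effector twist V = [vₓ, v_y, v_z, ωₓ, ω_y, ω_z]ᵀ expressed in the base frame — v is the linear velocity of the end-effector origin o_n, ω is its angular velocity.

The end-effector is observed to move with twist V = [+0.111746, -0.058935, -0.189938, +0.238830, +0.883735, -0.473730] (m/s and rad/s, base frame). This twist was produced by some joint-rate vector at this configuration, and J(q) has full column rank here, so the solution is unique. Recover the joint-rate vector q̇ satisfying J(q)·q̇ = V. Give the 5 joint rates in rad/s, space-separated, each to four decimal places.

o_n = [0.8280, -0.5808, -0.0359]
J₁: ẑ×o_n = [0.5808, 0.8280, -0.0000], ω = ẑ
J2: z=[-0.1908, 0.9816, 0.0000] o=[0.2650, 0.0515, 0.0000] → [-0.0353, -0.0069, -0.4320, -0.1908, 0.9816, 0.0000]
J3: z=[0.7061, 0.1373, 0.6947] o=[0.6128, 0.1191, -0.3669] → [0.5316, -0.0842, -0.5237, 0.7061, 0.1373, 0.6947]
J4: z=[-0.4951, -0.6056, 0.6230] o=[0.8710, -0.2806, -0.5503] → [-0.1245, 0.2279, 0.1226, -0.4951, -0.6056, 0.6230]
J5: z=[0.7085, -0.6964, -0.1139] o=[0.8188, -0.4134, -0.0627] → [-0.0377, -0.0200, -0.1121, 0.7085, -0.6964, -0.1139]
q̇ = J⁺·V = [0.1540, 0.3690, -0.1370, -0.8600, -0.0280]

0.1540 0.3690 -0.1370 -0.8600 -0.0280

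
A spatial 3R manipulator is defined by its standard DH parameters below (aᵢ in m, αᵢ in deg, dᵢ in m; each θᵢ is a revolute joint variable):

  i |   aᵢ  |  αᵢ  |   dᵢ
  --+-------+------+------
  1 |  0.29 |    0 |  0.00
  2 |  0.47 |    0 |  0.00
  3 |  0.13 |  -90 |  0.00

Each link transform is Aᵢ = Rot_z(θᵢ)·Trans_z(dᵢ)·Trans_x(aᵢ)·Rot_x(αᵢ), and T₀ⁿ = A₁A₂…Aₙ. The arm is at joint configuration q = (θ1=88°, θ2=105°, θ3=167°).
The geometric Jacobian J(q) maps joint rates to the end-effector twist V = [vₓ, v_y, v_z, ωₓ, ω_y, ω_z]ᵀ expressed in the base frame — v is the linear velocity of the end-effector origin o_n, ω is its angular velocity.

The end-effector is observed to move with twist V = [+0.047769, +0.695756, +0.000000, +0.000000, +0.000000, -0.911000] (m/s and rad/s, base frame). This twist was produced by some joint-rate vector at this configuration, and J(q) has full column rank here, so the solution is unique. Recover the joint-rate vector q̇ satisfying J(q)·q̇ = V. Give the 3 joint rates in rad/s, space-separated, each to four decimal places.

o_n = [-0.3178, 0.1841, 0.0000]
J₁: ẑ×o_n = [-0.1841, -0.3178, 0.0000], ω = ẑ
J2: z=[0.0000, 0.0000, 1.0000] o=[0.0101, 0.2898, 0.0000] → [0.1057, -0.3280, 0.0000, 0.0000, 0.0000, 1.0000]
J3: z=[0.0000, 0.0000, 1.0000] o=[-0.4478, 0.1841, 0.0000] → [0.0000, 0.1300, -0.0000, 0.0000, 0.0000, 1.0000]
q̇ = J⁺·V = [-0.8200, -0.9760, 0.8850]

-0.8200 -0.9760 0.8850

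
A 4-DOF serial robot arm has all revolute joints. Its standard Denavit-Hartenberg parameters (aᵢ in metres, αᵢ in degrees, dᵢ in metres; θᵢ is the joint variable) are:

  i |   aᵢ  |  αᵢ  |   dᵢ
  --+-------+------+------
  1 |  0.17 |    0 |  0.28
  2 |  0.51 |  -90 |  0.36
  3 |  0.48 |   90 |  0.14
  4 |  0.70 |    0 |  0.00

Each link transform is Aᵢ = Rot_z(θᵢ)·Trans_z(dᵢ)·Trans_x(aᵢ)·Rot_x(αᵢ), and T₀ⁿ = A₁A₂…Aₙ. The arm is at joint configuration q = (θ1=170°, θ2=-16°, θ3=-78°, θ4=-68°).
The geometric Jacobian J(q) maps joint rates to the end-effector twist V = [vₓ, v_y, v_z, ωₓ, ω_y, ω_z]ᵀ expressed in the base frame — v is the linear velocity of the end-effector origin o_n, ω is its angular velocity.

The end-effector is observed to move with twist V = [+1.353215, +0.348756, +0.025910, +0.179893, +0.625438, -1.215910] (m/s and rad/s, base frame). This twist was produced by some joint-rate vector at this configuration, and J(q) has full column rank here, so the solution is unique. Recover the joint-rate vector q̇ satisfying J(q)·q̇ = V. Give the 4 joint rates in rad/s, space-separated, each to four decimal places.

-0.5180 -0.6740 -0.6410 -0.1150

o_n = [-0.5414, 0.7782, 1.3660]
J₁: ẑ×o_n = [-0.7782, -0.5414, 0.0000], ω = ẑ
J2: z=[0.0000, 0.0000, 1.0000] o=[-0.1674, 0.0295, 0.2800] → [-0.7487, -0.3739, 0.0000, 0.0000, 0.0000, 1.0000]
J3: z=[-0.4384, -0.8988, 0.0000] o=[-0.6258, 0.2531, 0.6400] → [-0.6525, 0.3183, -0.1543, -0.4384, -0.8988, 0.0000]
J4: z=[0.8792, -0.4288, 0.2079] o=[-0.7769, 0.1710, 1.1095] → [-0.2362, -0.1765, 0.6348, 0.8792, -0.4288, 0.2079]
q̇ = J⁺·V = [-0.5180, -0.6740, -0.6410, -0.1150]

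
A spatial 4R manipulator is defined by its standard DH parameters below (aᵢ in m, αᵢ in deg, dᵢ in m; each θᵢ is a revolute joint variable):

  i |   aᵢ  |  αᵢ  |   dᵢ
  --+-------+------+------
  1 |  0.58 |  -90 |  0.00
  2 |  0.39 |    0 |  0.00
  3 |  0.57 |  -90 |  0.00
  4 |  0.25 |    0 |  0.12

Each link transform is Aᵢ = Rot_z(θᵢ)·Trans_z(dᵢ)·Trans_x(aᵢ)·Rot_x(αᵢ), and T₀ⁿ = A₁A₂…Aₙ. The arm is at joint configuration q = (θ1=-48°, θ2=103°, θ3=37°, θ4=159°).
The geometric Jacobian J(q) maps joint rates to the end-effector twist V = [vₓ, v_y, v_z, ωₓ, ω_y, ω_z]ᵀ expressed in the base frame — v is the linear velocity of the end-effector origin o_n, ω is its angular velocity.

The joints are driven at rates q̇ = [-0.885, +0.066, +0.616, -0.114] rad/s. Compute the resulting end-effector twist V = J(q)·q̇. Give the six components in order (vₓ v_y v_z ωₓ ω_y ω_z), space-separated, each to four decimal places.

-0.2551 0.0355 0.2277 0.5559 0.4019 -0.9723

o_n = [0.0387, -0.1768, -0.5044]
J₁: ẑ×o_n = [0.1768, 0.0387, -0.0000], ω = ẑ
J2: z=[0.7431, 0.6691, 0.0000] o=[0.3881, -0.4310, 0.0000] → [-0.3375, 0.3749, 0.4227, 0.7431, 0.6691, 0.0000]
J3: z=[0.7431, 0.6691, 0.0000] o=[0.3294, -0.3658, -0.3800] → [-0.0833, 0.0925, 0.3350, 0.7431, 0.6691, 0.0000]
J4: z=[-0.4301, 0.4777, 0.7660] o=[0.0372, -0.0413, -0.7464] → [0.2194, 0.1052, 0.0576, -0.4301, 0.4777, 0.7660]
V = J·q̇ = [-0.2551, 0.0355, 0.2277, 0.5559, 0.4019, -0.9723]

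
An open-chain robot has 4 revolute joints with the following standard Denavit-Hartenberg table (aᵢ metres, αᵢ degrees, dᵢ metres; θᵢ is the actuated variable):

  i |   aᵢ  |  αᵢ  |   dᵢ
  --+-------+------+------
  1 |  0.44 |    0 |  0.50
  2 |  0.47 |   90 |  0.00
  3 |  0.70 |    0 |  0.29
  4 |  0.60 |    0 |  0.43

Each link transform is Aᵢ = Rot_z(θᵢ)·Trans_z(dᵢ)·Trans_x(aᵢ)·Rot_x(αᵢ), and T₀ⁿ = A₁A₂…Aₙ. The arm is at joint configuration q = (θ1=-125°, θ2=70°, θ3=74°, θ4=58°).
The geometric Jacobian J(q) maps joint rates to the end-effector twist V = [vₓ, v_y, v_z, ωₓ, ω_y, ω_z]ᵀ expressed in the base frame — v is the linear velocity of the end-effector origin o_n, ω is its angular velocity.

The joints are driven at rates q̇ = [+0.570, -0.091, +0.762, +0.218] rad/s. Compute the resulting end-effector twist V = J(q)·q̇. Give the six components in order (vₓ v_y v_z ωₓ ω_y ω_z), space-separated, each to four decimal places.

o_n = [-0.6922, -0.9876, 1.6188]
J₁: ẑ×o_n = [0.9876, -0.6922, 0.0000], ω = ẑ
J2: z=[0.0000, 0.0000, 1.0000] o=[-0.2524, -0.3604, 0.5000] → [0.6272, -0.4398, 0.0000, 0.0000, 0.0000, 1.0000]
J3: z=[-0.8192, -0.5736, 0.0000] o=[0.0172, -0.7454, 0.5000] → [-0.6417, 0.9164, -0.2085, -0.8192, -0.5736, 0.0000]
J4: z=[-0.8192, -0.5736, 0.0000] o=[-0.1097, -1.0698, 1.1729] → [-0.2558, 0.3652, -0.4015, -0.8192, -0.5736, 0.0000]
V = J·q̇ = [-0.0389, 0.4234, -0.2464, -0.8028, -0.5621, 0.4790]

-0.0389 0.4234 -0.2464 -0.8028 -0.5621 0.4790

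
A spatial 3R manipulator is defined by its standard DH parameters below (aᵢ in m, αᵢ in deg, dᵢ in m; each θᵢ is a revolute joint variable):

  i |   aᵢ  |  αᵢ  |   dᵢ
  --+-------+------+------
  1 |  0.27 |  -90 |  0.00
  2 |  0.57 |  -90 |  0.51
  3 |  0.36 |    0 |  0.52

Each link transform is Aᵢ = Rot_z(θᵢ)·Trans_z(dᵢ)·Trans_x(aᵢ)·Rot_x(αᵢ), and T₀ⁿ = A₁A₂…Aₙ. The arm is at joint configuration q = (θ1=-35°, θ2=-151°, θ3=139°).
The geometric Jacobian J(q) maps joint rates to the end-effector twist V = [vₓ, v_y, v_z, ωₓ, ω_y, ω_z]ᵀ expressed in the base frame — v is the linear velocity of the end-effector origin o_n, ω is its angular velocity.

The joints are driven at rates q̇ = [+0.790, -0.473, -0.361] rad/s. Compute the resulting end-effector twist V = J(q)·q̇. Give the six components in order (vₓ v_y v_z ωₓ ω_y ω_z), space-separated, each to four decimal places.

-0.4084 0.4182 0.0372 -0.4147 -0.2871 0.4743

o_n = [0.3710, 0.0745, 0.5994]
J₁: ẑ×o_n = [-0.0745, 0.3710, 0.0000], ω = ẑ
J2: z=[0.5736, 0.8192, 0.0000] o=[0.2212, -0.1549, 0.0000] → [0.4910, -0.3438, 0.0088, 0.5736, 0.8192, 0.0000]
J3: z=[0.3971, -0.2781, 0.8746] o=[0.1053, 0.5488, 0.2763] → [0.3250, 0.1041, -0.1145, 0.3971, -0.2781, 0.8746]
V = J·q̇ = [-0.4084, 0.4182, 0.0372, -0.4147, -0.2871, 0.4743]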